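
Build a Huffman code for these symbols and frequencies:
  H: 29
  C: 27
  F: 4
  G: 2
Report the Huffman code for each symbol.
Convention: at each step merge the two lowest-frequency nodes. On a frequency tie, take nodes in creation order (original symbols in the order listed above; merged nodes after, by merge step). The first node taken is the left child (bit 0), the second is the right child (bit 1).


Huffman tree construction:
Step 1: Merge G(2) + F(4) = 6
Step 2: Merge (G+F)(6) + C(27) = 33
Step 3: Merge H(29) + ((G+F)+C)(33) = 62
Read each symbol's code off the tree from the root (left child = 0, right child = 1).

Codes:
  H: 0 (length 1)
  C: 11 (length 2)
  F: 101 (length 3)
  G: 100 (length 3)
Average code length: 101/62 = 1.6290 bits/symbol


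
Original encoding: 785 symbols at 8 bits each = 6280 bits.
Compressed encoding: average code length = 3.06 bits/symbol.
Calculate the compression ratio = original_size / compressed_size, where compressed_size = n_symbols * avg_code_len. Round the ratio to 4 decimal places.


original_size = n_symbols * orig_bits = 785 * 8 = 6280 bits
compressed_size = n_symbols * avg_code_len = 785 * 3.06 = 2402.1 bits
ratio = original_size / compressed_size = 6280 / 2402.1 = 2.6144

Compression ratio = 2.6144


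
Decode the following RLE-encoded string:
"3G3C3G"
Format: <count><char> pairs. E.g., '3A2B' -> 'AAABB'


Expanding each <count><char> pair:
  3G -> 'GGG'
  3C -> 'CCC'
  3G -> 'GGG'

Decoded = GGGCCCGGG


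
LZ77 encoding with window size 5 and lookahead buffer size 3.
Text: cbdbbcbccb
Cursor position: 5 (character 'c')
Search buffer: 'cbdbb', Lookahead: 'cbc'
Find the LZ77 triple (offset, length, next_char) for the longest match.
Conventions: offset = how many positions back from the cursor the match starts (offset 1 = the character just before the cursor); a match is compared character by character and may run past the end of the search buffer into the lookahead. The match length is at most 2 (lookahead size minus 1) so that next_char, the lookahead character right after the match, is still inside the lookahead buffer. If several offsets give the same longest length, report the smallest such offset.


Try each offset into the search buffer:
  offset=1 (pos 4, char 'b'): match length 0
  offset=2 (pos 3, char 'b'): match length 0
  offset=3 (pos 2, char 'd'): match length 0
  offset=4 (pos 1, char 'b'): match length 0
  offset=5 (pos 0, char 'c'): match length 2
Longest match has length 2 at offset 5.
next_char = character at position 5 + 2 = 7 -> 'c'

Best match: offset=5, length=2 (matching 'cb' starting at position 0)
LZ77 triple: (5, 2, 'c')


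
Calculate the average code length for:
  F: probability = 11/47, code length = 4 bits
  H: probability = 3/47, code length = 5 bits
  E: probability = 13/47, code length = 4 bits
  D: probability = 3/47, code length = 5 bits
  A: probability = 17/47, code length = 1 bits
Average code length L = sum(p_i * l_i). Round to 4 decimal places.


Weighted contributions p_i * l_i:
  F: (11/47) * 4 = 44/47
  H: (3/47) * 5 = 15/47
  E: (13/47) * 4 = 52/47
  D: (3/47) * 5 = 15/47
  A: (17/47) * 1 = 17/47
Sum = (44 + 15 + 52 + 15 + 17)/47 = 143/47

L = 143/47 = 3.0426 bits/symbol


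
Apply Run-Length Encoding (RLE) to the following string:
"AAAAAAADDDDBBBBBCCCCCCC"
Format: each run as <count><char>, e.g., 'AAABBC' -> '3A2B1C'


Scanning runs left to right:
  i=0: run of 'A' x 7 -> '7A'
  i=7: run of 'D' x 4 -> '4D'
  i=11: run of 'B' x 5 -> '5B'
  i=16: run of 'C' x 7 -> '7C'

RLE = 7A4D5B7C


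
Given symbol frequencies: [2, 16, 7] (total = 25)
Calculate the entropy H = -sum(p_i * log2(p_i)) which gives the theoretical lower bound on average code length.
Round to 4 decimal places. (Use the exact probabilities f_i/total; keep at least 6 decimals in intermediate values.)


Per-symbol terms -p_i * log2(p_i) with p_i = f_i/25:
  p = 2/25 = 0.080000: log2(p) = -3.643856, -p*log2(p) = 0.291508
  p = 16/25 = 0.640000: log2(p) = -0.643856, -p*log2(p) = 0.412068
  p = 7/25 = 0.280000: log2(p) = -1.836501, -p*log2(p) = 0.514220
H = 0.291508 + 0.412068 + 0.514220 = 1.217796

H = 1.2178 bits/symbol


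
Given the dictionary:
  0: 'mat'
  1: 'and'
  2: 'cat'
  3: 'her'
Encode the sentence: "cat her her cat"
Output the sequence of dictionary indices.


Look up each word in the dictionary:
  'cat' -> 2
  'her' -> 3
  'her' -> 3
  'cat' -> 2

Encoded: [2, 3, 3, 2]


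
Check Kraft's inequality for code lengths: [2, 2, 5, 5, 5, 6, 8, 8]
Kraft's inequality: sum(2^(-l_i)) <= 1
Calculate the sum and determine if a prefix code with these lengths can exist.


Sum = 2^(-2) + 2^(-2) + 2^(-5) + 2^(-5) + 2^(-5) + 2^(-6) + 2^(-8) + 2^(-8)
    = 0.25 + 0.25 + 0.03125 + 0.03125 + 0.03125 + 0.015625 + 0.00390625 + 0.00390625
    = 158/256 = 0.6171875
Since 0.6171875 <= 1, Kraft's inequality IS satisfied.
A prefix code with these lengths CAN exist.

Kraft sum = 0.6171875. Satisfied.


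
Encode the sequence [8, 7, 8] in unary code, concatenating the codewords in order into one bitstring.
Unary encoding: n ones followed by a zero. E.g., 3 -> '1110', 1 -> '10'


Encode each number as n ones followed by a terminating 0:
  8 -> 111111110 (9 bits)
  7 -> 11111110 (8 bits)
  8 -> 111111110 (9 bits)
Total length = 9 + 8 + 9 = 26 bits.

Unary([8, 7, 8]) = 11111111011111110111111110 (26 bits)


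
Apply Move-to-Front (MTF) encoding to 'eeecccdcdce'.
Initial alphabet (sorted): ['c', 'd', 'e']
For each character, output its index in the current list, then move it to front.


MTF encoding:
'e': index 2 in ['c', 'd', 'e'] -> ['e', 'c', 'd']
'e': index 0 in ['e', 'c', 'd'] -> ['e', 'c', 'd']
'e': index 0 in ['e', 'c', 'd'] -> ['e', 'c', 'd']
'c': index 1 in ['e', 'c', 'd'] -> ['c', 'e', 'd']
'c': index 0 in ['c', 'e', 'd'] -> ['c', 'e', 'd']
'c': index 0 in ['c', 'e', 'd'] -> ['c', 'e', 'd']
'd': index 2 in ['c', 'e', 'd'] -> ['d', 'c', 'e']
'c': index 1 in ['d', 'c', 'e'] -> ['c', 'd', 'e']
'd': index 1 in ['c', 'd', 'e'] -> ['d', 'c', 'e']
'c': index 1 in ['d', 'c', 'e'] -> ['c', 'd', 'e']
'e': index 2 in ['c', 'd', 'e'] -> ['e', 'c', 'd']


Output: [2, 0, 0, 1, 0, 0, 2, 1, 1, 1, 2]


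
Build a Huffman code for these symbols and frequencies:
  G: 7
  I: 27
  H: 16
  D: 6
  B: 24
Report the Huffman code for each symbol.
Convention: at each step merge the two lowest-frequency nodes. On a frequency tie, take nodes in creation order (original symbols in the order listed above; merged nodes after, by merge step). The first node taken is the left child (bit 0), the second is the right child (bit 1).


Huffman tree construction:
Step 1: Merge D(6) + G(7) = 13
Step 2: Merge (D+G)(13) + H(16) = 29
Step 3: Merge B(24) + I(27) = 51
Step 4: Merge ((D+G)+H)(29) + (B+I)(51) = 80
Read each symbol's code off the tree from the root (left child = 0, right child = 1).

Codes:
  G: 001 (length 3)
  I: 11 (length 2)
  H: 01 (length 2)
  D: 000 (length 3)
  B: 10 (length 2)
Average code length: 173/80 = 2.1625 bits/symbol


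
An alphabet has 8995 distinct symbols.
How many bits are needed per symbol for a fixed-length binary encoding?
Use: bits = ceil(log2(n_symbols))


log2(8995) = 13.1349
Bracket: 2^13 = 8192 < 8995 <= 2^14 = 16384
So ceil(log2(8995)) = 14

bits = ceil(log2(8995)) = ceil(13.1349) = 14 bits


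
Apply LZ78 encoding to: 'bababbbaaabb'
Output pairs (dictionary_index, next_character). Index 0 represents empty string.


LZ78 encoding steps:
Dictionary: {0: ''}
Step 1: w='' (idx 0), next='b' -> output (0, 'b'), add 'b' as idx 1
Step 2: w='' (idx 0), next='a' -> output (0, 'a'), add 'a' as idx 2
Step 3: w='b' (idx 1), next='a' -> output (1, 'a'), add 'ba' as idx 3
Step 4: w='b' (idx 1), next='b' -> output (1, 'b'), add 'bb' as idx 4
Step 5: w='ba' (idx 3), next='a' -> output (3, 'a'), add 'baa' as idx 5
Step 6: w='a' (idx 2), next='b' -> output (2, 'b'), add 'ab' as idx 6
Step 7: w='b' (idx 1), end of input -> output (1, '')


Encoded: [(0, 'b'), (0, 'a'), (1, 'a'), (1, 'b'), (3, 'a'), (2, 'b'), (1, '')]


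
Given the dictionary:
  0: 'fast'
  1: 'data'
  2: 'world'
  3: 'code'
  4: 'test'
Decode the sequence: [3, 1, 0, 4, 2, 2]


Look up each index in the dictionary:
  3 -> 'code'
  1 -> 'data'
  0 -> 'fast'
  4 -> 'test'
  2 -> 'world'
  2 -> 'world'

Decoded: "code data fast test world world"


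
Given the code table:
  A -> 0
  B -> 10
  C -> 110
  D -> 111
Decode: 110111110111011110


Decoding:
110 -> C
111 -> D
110 -> C
111 -> D
0 -> A
111 -> D
10 -> B


Result: CDCDADB


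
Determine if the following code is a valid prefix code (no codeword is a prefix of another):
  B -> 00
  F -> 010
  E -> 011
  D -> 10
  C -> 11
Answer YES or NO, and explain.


Checking each pair (does one codeword prefix another?):
  B='00' vs F='010': no prefix
  B='00' vs E='011': no prefix
  B='00' vs D='10': no prefix
  B='00' vs C='11': no prefix
  F='010' vs B='00': no prefix
  F='010' vs E='011': no prefix
  F='010' vs D='10': no prefix
  F='010' vs C='11': no prefix
  E='011' vs B='00': no prefix
  E='011' vs F='010': no prefix
  E='011' vs D='10': no prefix
  E='011' vs C='11': no prefix
  D='10' vs B='00': no prefix
  D='10' vs F='010': no prefix
  D='10' vs E='011': no prefix
  D='10' vs C='11': no prefix
  C='11' vs B='00': no prefix
  C='11' vs F='010': no prefix
  C='11' vs E='011': no prefix
  C='11' vs D='10': no prefix
No violation found over all pairs.

YES -- this is a valid prefix code. No codeword is a prefix of any other codeword.


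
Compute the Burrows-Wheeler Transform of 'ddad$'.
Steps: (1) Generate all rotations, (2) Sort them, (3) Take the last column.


Rotations (sorted):
  0: $ddad -> last char: d
  1: ad$dd -> last char: d
  2: d$dda -> last char: a
  3: dad$d -> last char: d
  4: ddad$ -> last char: $


BWT = ddad$


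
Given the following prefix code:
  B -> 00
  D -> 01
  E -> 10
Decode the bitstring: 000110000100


Decoding step by step:
Bits 00 -> B
Bits 01 -> D
Bits 10 -> E
Bits 00 -> B
Bits 01 -> D
Bits 00 -> B


Decoded message: BDEBDB


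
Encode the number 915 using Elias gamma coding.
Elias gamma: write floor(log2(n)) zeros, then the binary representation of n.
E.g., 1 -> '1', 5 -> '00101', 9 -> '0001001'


num_bits = floor(log2(915)) + 1 = 10
leading_zeros = num_bits - 1 = 9
binary(915) = 1110010011

Elias gamma(915) = '000000000' + '1110010011' = 0000000001110010011 (19 bits)


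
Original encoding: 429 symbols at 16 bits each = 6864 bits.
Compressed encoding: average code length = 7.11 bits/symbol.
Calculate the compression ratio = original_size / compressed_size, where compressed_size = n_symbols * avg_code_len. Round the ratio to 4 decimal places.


original_size = n_symbols * orig_bits = 429 * 16 = 6864 bits
compressed_size = n_symbols * avg_code_len = 429 * 7.11 = 3050.19 bits
ratio = original_size / compressed_size = 6864 / 3050.19 = 2.2504

Compression ratio = 2.2504


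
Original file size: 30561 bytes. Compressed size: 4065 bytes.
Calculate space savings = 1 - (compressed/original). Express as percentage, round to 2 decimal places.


ratio = compressed/original = 4065/30561 = 0.133013
savings = 1 - ratio = 1 - 0.133013 = 0.866987
as a percentage: 0.866987 * 100 = 86.7%

Space savings = 1 - 4065/30561 = 86.7%


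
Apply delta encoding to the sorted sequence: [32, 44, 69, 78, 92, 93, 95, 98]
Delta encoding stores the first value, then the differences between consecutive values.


First value: 32
Deltas:
  44 - 32 = 12
  69 - 44 = 25
  78 - 69 = 9
  92 - 78 = 14
  93 - 92 = 1
  95 - 93 = 2
  98 - 95 = 3


Delta encoded: [32, 12, 25, 9, 14, 1, 2, 3]


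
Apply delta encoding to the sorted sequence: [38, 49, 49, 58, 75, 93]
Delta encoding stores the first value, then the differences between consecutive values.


First value: 38
Deltas:
  49 - 38 = 11
  49 - 49 = 0
  58 - 49 = 9
  75 - 58 = 17
  93 - 75 = 18


Delta encoded: [38, 11, 0, 9, 17, 18]


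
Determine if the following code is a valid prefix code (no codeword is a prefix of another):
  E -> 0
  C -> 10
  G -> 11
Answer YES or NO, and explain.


Checking each pair (does one codeword prefix another?):
  E='0' vs C='10': no prefix
  E='0' vs G='11': no prefix
  C='10' vs E='0': no prefix
  C='10' vs G='11': no prefix
  G='11' vs E='0': no prefix
  G='11' vs C='10': no prefix
No violation found over all pairs.

YES -- this is a valid prefix code. No codeword is a prefix of any other codeword.


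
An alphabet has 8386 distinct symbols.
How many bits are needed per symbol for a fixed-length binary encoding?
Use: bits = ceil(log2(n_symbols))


log2(8386) = 13.0338
Bracket: 2^13 = 8192 < 8386 <= 2^14 = 16384
So ceil(log2(8386)) = 14

bits = ceil(log2(8386)) = ceil(13.0338) = 14 bits


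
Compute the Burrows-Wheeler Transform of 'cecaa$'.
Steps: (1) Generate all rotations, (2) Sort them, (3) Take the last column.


Rotations (sorted):
  0: $cecaa -> last char: a
  1: a$ceca -> last char: a
  2: aa$cec -> last char: c
  3: caa$ce -> last char: e
  4: cecaa$ -> last char: $
  5: ecaa$c -> last char: c


BWT = aace$c


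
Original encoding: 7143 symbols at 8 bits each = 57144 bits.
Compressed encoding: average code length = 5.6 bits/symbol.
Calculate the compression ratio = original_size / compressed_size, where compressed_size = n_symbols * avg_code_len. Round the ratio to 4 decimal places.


original_size = n_symbols * orig_bits = 7143 * 8 = 57144 bits
compressed_size = n_symbols * avg_code_len = 7143 * 5.6 = 40000.8 bits
ratio = original_size / compressed_size = 57144 / 40000.8 = 1.4286

Compression ratio = 1.4286


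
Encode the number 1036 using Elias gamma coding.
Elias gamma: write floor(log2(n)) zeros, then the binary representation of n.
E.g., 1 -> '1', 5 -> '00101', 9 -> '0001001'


num_bits = floor(log2(1036)) + 1 = 11
leading_zeros = num_bits - 1 = 10
binary(1036) = 10000001100

Elias gamma(1036) = '0000000000' + '10000001100' = 000000000010000001100 (21 bits)


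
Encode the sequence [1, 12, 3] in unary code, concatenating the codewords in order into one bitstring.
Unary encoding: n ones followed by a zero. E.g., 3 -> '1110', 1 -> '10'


Encode each number as n ones followed by a terminating 0:
  1 -> 10 (2 bits)
  12 -> 1111111111110 (13 bits)
  3 -> 1110 (4 bits)
Total length = 2 + 13 + 4 = 19 bits.

Unary([1, 12, 3]) = 1011111111111101110 (19 bits)


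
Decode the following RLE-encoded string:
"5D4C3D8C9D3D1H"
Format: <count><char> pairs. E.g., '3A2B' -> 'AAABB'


Expanding each <count><char> pair:
  5D -> 'DDDDD'
  4C -> 'CCCC'
  3D -> 'DDD'
  8C -> 'CCCCCCCC'
  9D -> 'DDDDDDDDD'
  3D -> 'DDD'
  1H -> 'H'

Decoded = DDDDDCCCCDDDCCCCCCCCDDDDDDDDDDDDH


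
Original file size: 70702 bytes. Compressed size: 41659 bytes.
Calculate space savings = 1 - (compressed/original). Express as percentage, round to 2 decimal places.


ratio = compressed/original = 41659/70702 = 0.58922
savings = 1 - ratio = 1 - 0.58922 = 0.41078
as a percentage: 0.41078 * 100 = 41.08%

Space savings = 1 - 41659/70702 = 41.08%


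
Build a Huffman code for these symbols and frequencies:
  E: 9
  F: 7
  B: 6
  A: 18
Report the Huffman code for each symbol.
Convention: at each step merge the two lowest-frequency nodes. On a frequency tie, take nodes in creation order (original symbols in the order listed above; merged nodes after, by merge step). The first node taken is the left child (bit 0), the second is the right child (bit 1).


Huffman tree construction:
Step 1: Merge B(6) + F(7) = 13
Step 2: Merge E(9) + (B+F)(13) = 22
Step 3: Merge A(18) + (E+(B+F))(22) = 40
Read each symbol's code off the tree from the root (left child = 0, right child = 1).

Codes:
  E: 10 (length 2)
  F: 111 (length 3)
  B: 110 (length 3)
  A: 0 (length 1)
Average code length: 75/40 = 1.8750 bits/symbol


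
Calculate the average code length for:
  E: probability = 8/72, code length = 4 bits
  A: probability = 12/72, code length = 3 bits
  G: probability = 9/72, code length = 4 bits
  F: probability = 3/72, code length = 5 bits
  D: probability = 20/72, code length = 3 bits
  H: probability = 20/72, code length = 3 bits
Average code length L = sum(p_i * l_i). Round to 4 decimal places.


Weighted contributions p_i * l_i:
  E: (8/72) * 4 = 32/72
  A: (12/72) * 3 = 36/72
  G: (9/72) * 4 = 36/72
  F: (3/72) * 5 = 15/72
  D: (20/72) * 3 = 60/72
  H: (20/72) * 3 = 60/72
Sum = (32 + 36 + 36 + 15 + 60 + 60)/72 = 239/72

L = 239/72 = 3.3194 bits/symbol


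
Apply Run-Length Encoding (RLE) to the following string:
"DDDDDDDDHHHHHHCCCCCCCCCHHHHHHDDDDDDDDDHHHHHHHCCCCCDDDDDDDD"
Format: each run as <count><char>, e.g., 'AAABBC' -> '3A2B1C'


Scanning runs left to right:
  i=0: run of 'D' x 8 -> '8D'
  i=8: run of 'H' x 6 -> '6H'
  i=14: run of 'C' x 9 -> '9C'
  i=23: run of 'H' x 6 -> '6H'
  i=29: run of 'D' x 9 -> '9D'
  i=38: run of 'H' x 7 -> '7H'
  i=45: run of 'C' x 5 -> '5C'
  i=50: run of 'D' x 8 -> '8D'

RLE = 8D6H9C6H9D7H5C8D


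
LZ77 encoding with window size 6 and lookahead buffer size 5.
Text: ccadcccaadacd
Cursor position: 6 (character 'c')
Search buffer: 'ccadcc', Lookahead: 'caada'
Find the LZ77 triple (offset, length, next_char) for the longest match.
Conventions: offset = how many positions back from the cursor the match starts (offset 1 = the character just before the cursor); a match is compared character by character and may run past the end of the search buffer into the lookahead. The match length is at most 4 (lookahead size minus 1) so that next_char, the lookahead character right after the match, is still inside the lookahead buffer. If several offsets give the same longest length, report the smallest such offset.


Try each offset into the search buffer:
  offset=1 (pos 5, char 'c'): match length 1
  offset=2 (pos 4, char 'c'): match length 1
  offset=3 (pos 3, char 'd'): match length 0
  offset=4 (pos 2, char 'a'): match length 0
  offset=5 (pos 1, char 'c'): match length 2
  offset=6 (pos 0, char 'c'): match length 1
Longest match has length 2 at offset 5.
next_char = character at position 6 + 2 = 8 -> 'a'

Best match: offset=5, length=2 (matching 'ca' starting at position 1)
LZ77 triple: (5, 2, 'a')


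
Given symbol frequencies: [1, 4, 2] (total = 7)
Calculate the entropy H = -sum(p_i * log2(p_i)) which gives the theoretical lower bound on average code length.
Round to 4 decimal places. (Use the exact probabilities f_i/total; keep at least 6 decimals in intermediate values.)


Per-symbol terms -p_i * log2(p_i) with p_i = f_i/7:
  p = 1/7 = 0.142857: log2(p) = -2.807355, -p*log2(p) = 0.401051
  p = 4/7 = 0.571429: log2(p) = -0.807355, -p*log2(p) = 0.461346
  p = 2/7 = 0.285714: log2(p) = -1.807355, -p*log2(p) = 0.516387
H = 0.401051 + 0.461346 + 0.516387 = 1.378784

H = 1.3788 bits/symbol


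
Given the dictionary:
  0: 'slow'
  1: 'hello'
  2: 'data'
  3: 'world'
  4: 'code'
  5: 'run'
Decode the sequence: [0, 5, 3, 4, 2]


Look up each index in the dictionary:
  0 -> 'slow'
  5 -> 'run'
  3 -> 'world'
  4 -> 'code'
  2 -> 'data'

Decoded: "slow run world code data"


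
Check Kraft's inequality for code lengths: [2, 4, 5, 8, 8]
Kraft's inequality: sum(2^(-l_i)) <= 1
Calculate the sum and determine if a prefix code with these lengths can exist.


Sum = 2^(-2) + 2^(-4) + 2^(-5) + 2^(-8) + 2^(-8)
    = 0.25 + 0.0625 + 0.03125 + 0.00390625 + 0.00390625
    = 90/256 = 0.3515625
Since 0.3515625 <= 1, Kraft's inequality IS satisfied.
A prefix code with these lengths CAN exist.

Kraft sum = 0.3515625. Satisfied.


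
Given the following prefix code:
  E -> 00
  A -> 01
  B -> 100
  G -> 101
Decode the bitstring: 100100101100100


Decoding step by step:
Bits 100 -> B
Bits 100 -> B
Bits 101 -> G
Bits 100 -> B
Bits 100 -> B


Decoded message: BBGBB


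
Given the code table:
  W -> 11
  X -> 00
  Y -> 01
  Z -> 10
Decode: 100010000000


Decoding:
10 -> Z
00 -> X
10 -> Z
00 -> X
00 -> X
00 -> X


Result: ZXZXXX


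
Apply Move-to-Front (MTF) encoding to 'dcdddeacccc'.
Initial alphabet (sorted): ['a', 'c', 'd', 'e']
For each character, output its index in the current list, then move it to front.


MTF encoding:
'd': index 2 in ['a', 'c', 'd', 'e'] -> ['d', 'a', 'c', 'e']
'c': index 2 in ['d', 'a', 'c', 'e'] -> ['c', 'd', 'a', 'e']
'd': index 1 in ['c', 'd', 'a', 'e'] -> ['d', 'c', 'a', 'e']
'd': index 0 in ['d', 'c', 'a', 'e'] -> ['d', 'c', 'a', 'e']
'd': index 0 in ['d', 'c', 'a', 'e'] -> ['d', 'c', 'a', 'e']
'e': index 3 in ['d', 'c', 'a', 'e'] -> ['e', 'd', 'c', 'a']
'a': index 3 in ['e', 'd', 'c', 'a'] -> ['a', 'e', 'd', 'c']
'c': index 3 in ['a', 'e', 'd', 'c'] -> ['c', 'a', 'e', 'd']
'c': index 0 in ['c', 'a', 'e', 'd'] -> ['c', 'a', 'e', 'd']
'c': index 0 in ['c', 'a', 'e', 'd'] -> ['c', 'a', 'e', 'd']
'c': index 0 in ['c', 'a', 'e', 'd'] -> ['c', 'a', 'e', 'd']


Output: [2, 2, 1, 0, 0, 3, 3, 3, 0, 0, 0]


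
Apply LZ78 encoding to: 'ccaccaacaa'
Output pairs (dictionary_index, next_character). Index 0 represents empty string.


LZ78 encoding steps:
Dictionary: {0: ''}
Step 1: w='' (idx 0), next='c' -> output (0, 'c'), add 'c' as idx 1
Step 2: w='c' (idx 1), next='a' -> output (1, 'a'), add 'ca' as idx 2
Step 3: w='c' (idx 1), next='c' -> output (1, 'c'), add 'cc' as idx 3
Step 4: w='' (idx 0), next='a' -> output (0, 'a'), add 'a' as idx 4
Step 5: w='a' (idx 4), next='c' -> output (4, 'c'), add 'ac' as idx 5
Step 6: w='a' (idx 4), next='a' -> output (4, 'a'), add 'aa' as idx 6


Encoded: [(0, 'c'), (1, 'a'), (1, 'c'), (0, 'a'), (4, 'c'), (4, 'a')]


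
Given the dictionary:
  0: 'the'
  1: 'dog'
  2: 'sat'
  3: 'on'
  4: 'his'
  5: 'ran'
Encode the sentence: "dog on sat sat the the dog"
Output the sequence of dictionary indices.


Look up each word in the dictionary:
  'dog' -> 1
  'on' -> 3
  'sat' -> 2
  'sat' -> 2
  'the' -> 0
  'the' -> 0
  'dog' -> 1

Encoded: [1, 3, 2, 2, 0, 0, 1]


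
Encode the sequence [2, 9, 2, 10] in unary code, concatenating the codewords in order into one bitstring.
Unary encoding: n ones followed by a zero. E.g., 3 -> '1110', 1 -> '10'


Encode each number as n ones followed by a terminating 0:
  2 -> 110 (3 bits)
  9 -> 1111111110 (10 bits)
  2 -> 110 (3 bits)
  10 -> 11111111110 (11 bits)
Total length = 3 + 10 + 3 + 11 = 27 bits.

Unary([2, 9, 2, 10]) = 110111111111011011111111110 (27 bits)


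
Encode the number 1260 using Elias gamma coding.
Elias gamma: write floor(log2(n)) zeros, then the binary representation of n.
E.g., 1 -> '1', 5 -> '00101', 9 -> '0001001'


num_bits = floor(log2(1260)) + 1 = 11
leading_zeros = num_bits - 1 = 10
binary(1260) = 10011101100

Elias gamma(1260) = '0000000000' + '10011101100' = 000000000010011101100 (21 bits)


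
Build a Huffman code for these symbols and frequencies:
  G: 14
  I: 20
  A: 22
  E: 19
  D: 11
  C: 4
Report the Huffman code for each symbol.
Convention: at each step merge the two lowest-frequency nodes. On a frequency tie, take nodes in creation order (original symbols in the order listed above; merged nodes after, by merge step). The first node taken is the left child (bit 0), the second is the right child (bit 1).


Huffman tree construction:
Step 1: Merge C(4) + D(11) = 15
Step 2: Merge G(14) + (C+D)(15) = 29
Step 3: Merge E(19) + I(20) = 39
Step 4: Merge A(22) + (G+(C+D))(29) = 51
Step 5: Merge (E+I)(39) + (A+(G+(C+D)))(51) = 90
Read each symbol's code off the tree from the root (left child = 0, right child = 1).

Codes:
  G: 110 (length 3)
  I: 01 (length 2)
  A: 10 (length 2)
  E: 00 (length 2)
  D: 1111 (length 4)
  C: 1110 (length 4)
Average code length: 224/90 = 2.4889 bits/symbol


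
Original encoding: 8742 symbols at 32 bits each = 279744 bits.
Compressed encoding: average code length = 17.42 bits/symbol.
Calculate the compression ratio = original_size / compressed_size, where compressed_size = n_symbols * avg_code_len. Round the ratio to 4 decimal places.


original_size = n_symbols * orig_bits = 8742 * 32 = 279744 bits
compressed_size = n_symbols * avg_code_len = 8742 * 17.42 = 152285.64 bits
ratio = original_size / compressed_size = 279744 / 152285.64 = 1.837

Compression ratio = 1.837


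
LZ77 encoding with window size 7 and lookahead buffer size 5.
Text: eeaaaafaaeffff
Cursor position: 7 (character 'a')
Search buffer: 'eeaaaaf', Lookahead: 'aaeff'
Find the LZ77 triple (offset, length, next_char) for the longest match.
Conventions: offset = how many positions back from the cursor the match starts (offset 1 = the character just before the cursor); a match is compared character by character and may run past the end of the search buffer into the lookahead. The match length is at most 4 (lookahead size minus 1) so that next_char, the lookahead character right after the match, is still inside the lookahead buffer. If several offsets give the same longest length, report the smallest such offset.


Try each offset into the search buffer:
  offset=1 (pos 6, char 'f'): match length 0
  offset=2 (pos 5, char 'a'): match length 1
  offset=3 (pos 4, char 'a'): match length 2
  offset=4 (pos 3, char 'a'): match length 2
  offset=5 (pos 2, char 'a'): match length 2
  offset=6 (pos 1, char 'e'): match length 0
  offset=7 (pos 0, char 'e'): match length 0
Longest match has length 2, found at offsets 3, 4, 5; take the smallest, offset 3.
next_char = character at position 7 + 2 = 9 -> 'e'

Best match: offset=3, length=2 (matching 'aa' starting at position 4)
LZ77 triple: (3, 2, 'e')


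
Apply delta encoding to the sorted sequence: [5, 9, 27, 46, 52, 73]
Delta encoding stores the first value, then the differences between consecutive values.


First value: 5
Deltas:
  9 - 5 = 4
  27 - 9 = 18
  46 - 27 = 19
  52 - 46 = 6
  73 - 52 = 21


Delta encoded: [5, 4, 18, 19, 6, 21]


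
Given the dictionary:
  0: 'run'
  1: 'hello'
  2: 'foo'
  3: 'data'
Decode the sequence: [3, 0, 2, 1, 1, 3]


Look up each index in the dictionary:
  3 -> 'data'
  0 -> 'run'
  2 -> 'foo'
  1 -> 'hello'
  1 -> 'hello'
  3 -> 'data'

Decoded: "data run foo hello hello data"


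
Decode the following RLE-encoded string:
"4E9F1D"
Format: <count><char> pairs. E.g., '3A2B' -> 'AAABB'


Expanding each <count><char> pair:
  4E -> 'EEEE'
  9F -> 'FFFFFFFFF'
  1D -> 'D'

Decoded = EEEEFFFFFFFFFD


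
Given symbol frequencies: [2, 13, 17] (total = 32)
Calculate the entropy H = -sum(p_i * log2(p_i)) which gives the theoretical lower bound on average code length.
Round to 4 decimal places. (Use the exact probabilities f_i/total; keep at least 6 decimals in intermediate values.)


Per-symbol terms -p_i * log2(p_i) with p_i = f_i/32:
  p = 2/32 = 0.062500: log2(p) = -4.000000, -p*log2(p) = 0.250000
  p = 13/32 = 0.406250: log2(p) = -1.299560, -p*log2(p) = 0.527946
  p = 17/32 = 0.531250: log2(p) = -0.912537, -p*log2(p) = 0.484785
H = 0.250000 + 0.527946 + 0.484785 = 1.262731

H = 1.2627 bits/symbol


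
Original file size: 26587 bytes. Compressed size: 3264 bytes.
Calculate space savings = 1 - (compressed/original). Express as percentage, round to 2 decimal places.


ratio = compressed/original = 3264/26587 = 0.122767
savings = 1 - ratio = 1 - 0.122767 = 0.877233
as a percentage: 0.877233 * 100 = 87.72%

Space savings = 1 - 3264/26587 = 87.72%


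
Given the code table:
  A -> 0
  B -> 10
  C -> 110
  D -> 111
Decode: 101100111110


Decoding:
10 -> B
110 -> C
0 -> A
111 -> D
110 -> C


Result: BCADC


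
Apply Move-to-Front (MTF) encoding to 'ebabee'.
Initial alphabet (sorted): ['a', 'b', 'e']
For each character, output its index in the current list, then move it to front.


MTF encoding:
'e': index 2 in ['a', 'b', 'e'] -> ['e', 'a', 'b']
'b': index 2 in ['e', 'a', 'b'] -> ['b', 'e', 'a']
'a': index 2 in ['b', 'e', 'a'] -> ['a', 'b', 'e']
'b': index 1 in ['a', 'b', 'e'] -> ['b', 'a', 'e']
'e': index 2 in ['b', 'a', 'e'] -> ['e', 'b', 'a']
'e': index 0 in ['e', 'b', 'a'] -> ['e', 'b', 'a']


Output: [2, 2, 2, 1, 2, 0]


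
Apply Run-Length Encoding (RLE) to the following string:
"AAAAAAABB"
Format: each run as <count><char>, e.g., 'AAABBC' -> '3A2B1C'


Scanning runs left to right:
  i=0: run of 'A' x 7 -> '7A'
  i=7: run of 'B' x 2 -> '2B'

RLE = 7A2B


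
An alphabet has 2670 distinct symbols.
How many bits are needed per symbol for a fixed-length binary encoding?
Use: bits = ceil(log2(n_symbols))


log2(2670) = 11.3826
Bracket: 2^11 = 2048 < 2670 <= 2^12 = 4096
So ceil(log2(2670)) = 12

bits = ceil(log2(2670)) = ceil(11.3826) = 12 bits


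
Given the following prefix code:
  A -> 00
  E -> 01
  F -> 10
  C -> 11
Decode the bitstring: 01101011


Decoding step by step:
Bits 01 -> E
Bits 10 -> F
Bits 10 -> F
Bits 11 -> C


Decoded message: EFFC


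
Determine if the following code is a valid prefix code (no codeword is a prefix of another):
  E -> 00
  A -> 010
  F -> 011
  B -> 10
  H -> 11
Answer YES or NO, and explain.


Checking each pair (does one codeword prefix another?):
  E='00' vs A='010': no prefix
  E='00' vs F='011': no prefix
  E='00' vs B='10': no prefix
  E='00' vs H='11': no prefix
  A='010' vs E='00': no prefix
  A='010' vs F='011': no prefix
  A='010' vs B='10': no prefix
  A='010' vs H='11': no prefix
  F='011' vs E='00': no prefix
  F='011' vs A='010': no prefix
  F='011' vs B='10': no prefix
  F='011' vs H='11': no prefix
  B='10' vs E='00': no prefix
  B='10' vs A='010': no prefix
  B='10' vs F='011': no prefix
  B='10' vs H='11': no prefix
  H='11' vs E='00': no prefix
  H='11' vs A='010': no prefix
  H='11' vs F='011': no prefix
  H='11' vs B='10': no prefix
No violation found over all pairs.

YES -- this is a valid prefix code. No codeword is a prefix of any other codeword.


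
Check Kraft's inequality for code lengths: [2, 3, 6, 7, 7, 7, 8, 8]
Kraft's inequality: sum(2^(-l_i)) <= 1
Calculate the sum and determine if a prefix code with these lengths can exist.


Sum = 2^(-2) + 2^(-3) + 2^(-6) + 2^(-7) + 2^(-7) + 2^(-7) + 2^(-8) + 2^(-8)
    = 0.25 + 0.125 + 0.015625 + 0.0078125 + 0.0078125 + 0.0078125 + 0.00390625 + 0.00390625
    = 108/256 = 0.421875
Since 0.421875 <= 1, Kraft's inequality IS satisfied.
A prefix code with these lengths CAN exist.

Kraft sum = 0.421875. Satisfied.


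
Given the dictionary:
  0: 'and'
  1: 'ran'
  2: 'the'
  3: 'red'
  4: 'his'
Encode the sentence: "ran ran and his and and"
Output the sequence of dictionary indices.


Look up each word in the dictionary:
  'ran' -> 1
  'ran' -> 1
  'and' -> 0
  'his' -> 4
  'and' -> 0
  'and' -> 0

Encoded: [1, 1, 0, 4, 0, 0]


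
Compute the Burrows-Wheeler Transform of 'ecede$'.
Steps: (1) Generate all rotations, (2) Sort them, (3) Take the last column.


Rotations (sorted):
  0: $ecede -> last char: e
  1: cede$e -> last char: e
  2: de$ece -> last char: e
  3: e$eced -> last char: d
  4: ecede$ -> last char: $
  5: ede$ec -> last char: c


BWT = eeed$c


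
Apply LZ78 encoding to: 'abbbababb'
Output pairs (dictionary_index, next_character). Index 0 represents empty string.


LZ78 encoding steps:
Dictionary: {0: ''}
Step 1: w='' (idx 0), next='a' -> output (0, 'a'), add 'a' as idx 1
Step 2: w='' (idx 0), next='b' -> output (0, 'b'), add 'b' as idx 2
Step 3: w='b' (idx 2), next='b' -> output (2, 'b'), add 'bb' as idx 3
Step 4: w='a' (idx 1), next='b' -> output (1, 'b'), add 'ab' as idx 4
Step 5: w='ab' (idx 4), next='b' -> output (4, 'b'), add 'abb' as idx 5


Encoded: [(0, 'a'), (0, 'b'), (2, 'b'), (1, 'b'), (4, 'b')]


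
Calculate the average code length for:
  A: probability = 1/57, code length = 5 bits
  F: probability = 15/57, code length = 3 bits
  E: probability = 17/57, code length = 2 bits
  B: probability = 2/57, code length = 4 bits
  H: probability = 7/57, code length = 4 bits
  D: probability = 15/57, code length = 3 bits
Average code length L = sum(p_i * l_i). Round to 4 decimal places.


Weighted contributions p_i * l_i:
  A: (1/57) * 5 = 5/57
  F: (15/57) * 3 = 45/57
  E: (17/57) * 2 = 34/57
  B: (2/57) * 4 = 8/57
  H: (7/57) * 4 = 28/57
  D: (15/57) * 3 = 45/57
Sum = (5 + 45 + 34 + 8 + 28 + 45)/57 = 165/57

L = 165/57 = 2.8947 bits/symbol


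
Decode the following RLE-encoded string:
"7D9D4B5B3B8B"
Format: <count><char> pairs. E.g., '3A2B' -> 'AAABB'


Expanding each <count><char> pair:
  7D -> 'DDDDDDD'
  9D -> 'DDDDDDDDD'
  4B -> 'BBBB'
  5B -> 'BBBBB'
  3B -> 'BBB'
  8B -> 'BBBBBBBB'

Decoded = DDDDDDDDDDDDDDDDBBBBBBBBBBBBBBBBBBBB


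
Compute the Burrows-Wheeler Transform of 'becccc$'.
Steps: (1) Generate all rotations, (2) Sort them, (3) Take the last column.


Rotations (sorted):
  0: $becccc -> last char: c
  1: becccc$ -> last char: $
  2: c$beccc -> last char: c
  3: cc$becc -> last char: c
  4: ccc$bec -> last char: c
  5: cccc$be -> last char: e
  6: ecccc$b -> last char: b


BWT = c$ccceb


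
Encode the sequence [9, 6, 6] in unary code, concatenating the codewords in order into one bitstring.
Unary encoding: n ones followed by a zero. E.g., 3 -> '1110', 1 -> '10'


Encode each number as n ones followed by a terminating 0:
  9 -> 1111111110 (10 bits)
  6 -> 1111110 (7 bits)
  6 -> 1111110 (7 bits)
Total length = 10 + 7 + 7 = 24 bits.

Unary([9, 6, 6]) = 111111111011111101111110 (24 bits)


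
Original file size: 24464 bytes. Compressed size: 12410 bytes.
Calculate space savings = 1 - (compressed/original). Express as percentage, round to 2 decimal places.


ratio = compressed/original = 12410/24464 = 0.507276
savings = 1 - ratio = 1 - 0.507276 = 0.492724
as a percentage: 0.492724 * 100 = 49.27%

Space savings = 1 - 12410/24464 = 49.27%


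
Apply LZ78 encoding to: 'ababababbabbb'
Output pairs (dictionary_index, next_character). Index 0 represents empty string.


LZ78 encoding steps:
Dictionary: {0: ''}
Step 1: w='' (idx 0), next='a' -> output (0, 'a'), add 'a' as idx 1
Step 2: w='' (idx 0), next='b' -> output (0, 'b'), add 'b' as idx 2
Step 3: w='a' (idx 1), next='b' -> output (1, 'b'), add 'ab' as idx 3
Step 4: w='ab' (idx 3), next='a' -> output (3, 'a'), add 'aba' as idx 4
Step 5: w='b' (idx 2), next='b' -> output (2, 'b'), add 'bb' as idx 5
Step 6: w='ab' (idx 3), next='b' -> output (3, 'b'), add 'abb' as idx 6
Step 7: w='b' (idx 2), end of input -> output (2, '')


Encoded: [(0, 'a'), (0, 'b'), (1, 'b'), (3, 'a'), (2, 'b'), (3, 'b'), (2, '')]


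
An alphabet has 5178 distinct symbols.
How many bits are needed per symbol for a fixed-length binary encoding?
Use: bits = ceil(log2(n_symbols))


log2(5178) = 12.3382
Bracket: 2^12 = 4096 < 5178 <= 2^13 = 8192
So ceil(log2(5178)) = 13

bits = ceil(log2(5178)) = ceil(12.3382) = 13 bits


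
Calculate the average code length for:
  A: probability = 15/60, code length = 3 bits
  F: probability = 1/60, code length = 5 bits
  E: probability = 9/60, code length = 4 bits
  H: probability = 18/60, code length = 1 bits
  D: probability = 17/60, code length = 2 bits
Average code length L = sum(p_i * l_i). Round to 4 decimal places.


Weighted contributions p_i * l_i:
  A: (15/60) * 3 = 45/60
  F: (1/60) * 5 = 5/60
  E: (9/60) * 4 = 36/60
  H: (18/60) * 1 = 18/60
  D: (17/60) * 2 = 34/60
Sum = (45 + 5 + 36 + 18 + 34)/60 = 138/60

L = 138/60 = 2.3000 bits/symbol


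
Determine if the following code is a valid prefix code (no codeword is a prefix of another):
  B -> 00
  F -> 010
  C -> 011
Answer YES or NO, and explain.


Checking each pair (does one codeword prefix another?):
  B='00' vs F='010': no prefix
  B='00' vs C='011': no prefix
  F='010' vs B='00': no prefix
  F='010' vs C='011': no prefix
  C='011' vs B='00': no prefix
  C='011' vs F='010': no prefix
No violation found over all pairs.

YES -- this is a valid prefix code. No codeword is a prefix of any other codeword.


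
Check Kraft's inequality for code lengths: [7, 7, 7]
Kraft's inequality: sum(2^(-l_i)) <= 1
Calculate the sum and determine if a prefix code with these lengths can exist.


Sum = 2^(-7) + 2^(-7) + 2^(-7)
    = 0.0078125 + 0.0078125 + 0.0078125
    = 3/128 = 0.0234375
Since 0.0234375 <= 1, Kraft's inequality IS satisfied.
A prefix code with these lengths CAN exist.

Kraft sum = 0.0234375. Satisfied.


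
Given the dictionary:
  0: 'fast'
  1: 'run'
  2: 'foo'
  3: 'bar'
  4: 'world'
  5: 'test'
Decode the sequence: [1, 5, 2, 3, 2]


Look up each index in the dictionary:
  1 -> 'run'
  5 -> 'test'
  2 -> 'foo'
  3 -> 'bar'
  2 -> 'foo'

Decoded: "run test foo bar foo"


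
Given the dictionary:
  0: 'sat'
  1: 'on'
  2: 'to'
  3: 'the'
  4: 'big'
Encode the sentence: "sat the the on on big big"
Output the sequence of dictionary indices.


Look up each word in the dictionary:
  'sat' -> 0
  'the' -> 3
  'the' -> 3
  'on' -> 1
  'on' -> 1
  'big' -> 4
  'big' -> 4

Encoded: [0, 3, 3, 1, 1, 4, 4]


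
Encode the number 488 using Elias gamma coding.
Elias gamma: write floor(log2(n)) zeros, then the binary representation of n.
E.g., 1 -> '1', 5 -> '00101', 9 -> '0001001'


num_bits = floor(log2(488)) + 1 = 9
leading_zeros = num_bits - 1 = 8
binary(488) = 111101000

Elias gamma(488) = '00000000' + '111101000' = 00000000111101000 (17 bits)


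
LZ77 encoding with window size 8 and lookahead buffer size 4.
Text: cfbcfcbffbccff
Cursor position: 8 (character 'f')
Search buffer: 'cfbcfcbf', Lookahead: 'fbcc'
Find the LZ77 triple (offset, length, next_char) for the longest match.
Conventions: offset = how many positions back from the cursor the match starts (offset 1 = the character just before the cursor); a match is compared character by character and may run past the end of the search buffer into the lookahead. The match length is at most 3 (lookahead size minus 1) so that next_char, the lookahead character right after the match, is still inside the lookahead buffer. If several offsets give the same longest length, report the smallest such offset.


Try each offset into the search buffer:
  offset=1 (pos 7, char 'f'): match length 1
  offset=2 (pos 6, char 'b'): match length 0
  offset=3 (pos 5, char 'c'): match length 0
  offset=4 (pos 4, char 'f'): match length 1
  offset=5 (pos 3, char 'c'): match length 0
  offset=6 (pos 2, char 'b'): match length 0
  offset=7 (pos 1, char 'f'): match length 3
  offset=8 (pos 0, char 'c'): match length 0
Longest match has length 3 at offset 7.
next_char = character at position 8 + 3 = 11 -> 'c'

Best match: offset=7, length=3 (matching 'fbc' starting at position 1)
LZ77 triple: (7, 3, 'c')


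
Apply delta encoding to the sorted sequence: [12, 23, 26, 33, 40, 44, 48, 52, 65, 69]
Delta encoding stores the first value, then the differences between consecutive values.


First value: 12
Deltas:
  23 - 12 = 11
  26 - 23 = 3
  33 - 26 = 7
  40 - 33 = 7
  44 - 40 = 4
  48 - 44 = 4
  52 - 48 = 4
  65 - 52 = 13
  69 - 65 = 4


Delta encoded: [12, 11, 3, 7, 7, 4, 4, 4, 13, 4]


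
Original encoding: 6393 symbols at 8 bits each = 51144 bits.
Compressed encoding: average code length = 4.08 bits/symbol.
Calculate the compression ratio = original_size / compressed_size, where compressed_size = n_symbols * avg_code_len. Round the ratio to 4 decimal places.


original_size = n_symbols * orig_bits = 6393 * 8 = 51144 bits
compressed_size = n_symbols * avg_code_len = 6393 * 4.08 = 26083.44 bits
ratio = original_size / compressed_size = 51144 / 26083.44 = 1.9608

Compression ratio = 1.9608


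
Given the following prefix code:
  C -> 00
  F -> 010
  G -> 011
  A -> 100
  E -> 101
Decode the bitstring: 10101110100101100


Decoding step by step:
Bits 101 -> E
Bits 011 -> G
Bits 101 -> E
Bits 00 -> C
Bits 101 -> E
Bits 100 -> A


Decoded message: EGECEA


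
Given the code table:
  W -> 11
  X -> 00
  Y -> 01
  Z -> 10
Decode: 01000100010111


Decoding:
01 -> Y
00 -> X
01 -> Y
00 -> X
01 -> Y
01 -> Y
11 -> W


Result: YXYXYYW


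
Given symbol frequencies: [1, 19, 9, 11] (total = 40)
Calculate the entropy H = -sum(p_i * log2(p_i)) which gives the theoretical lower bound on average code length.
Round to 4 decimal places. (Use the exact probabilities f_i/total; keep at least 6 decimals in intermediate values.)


Per-symbol terms -p_i * log2(p_i) with p_i = f_i/40:
  p = 1/40 = 0.025000: log2(p) = -5.321928, -p*log2(p) = 0.133048
  p = 19/40 = 0.475000: log2(p) = -1.074001, -p*log2(p) = 0.510150
  p = 9/40 = 0.225000: log2(p) = -2.152003, -p*log2(p) = 0.484201
  p = 11/40 = 0.275000: log2(p) = -1.862496, -p*log2(p) = 0.512187
H = 0.133048 + 0.510150 + 0.484201 + 0.512187 = 1.639586

H = 1.6396 bits/symbol
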